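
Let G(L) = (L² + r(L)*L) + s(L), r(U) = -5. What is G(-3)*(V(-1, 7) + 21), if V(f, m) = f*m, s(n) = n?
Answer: 294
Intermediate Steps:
G(L) = L² - 4*L (G(L) = (L² - 5*L) + L = L² - 4*L)
G(-3)*(V(-1, 7) + 21) = (-3*(-4 - 3))*(-1*7 + 21) = (-3*(-7))*(-7 + 21) = 21*14 = 294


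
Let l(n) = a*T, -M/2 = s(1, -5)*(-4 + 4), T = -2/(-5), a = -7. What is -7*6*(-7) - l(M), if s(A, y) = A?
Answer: 1484/5 ≈ 296.80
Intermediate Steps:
T = ⅖ (T = -2*(-⅕) = ⅖ ≈ 0.40000)
M = 0 (M = -2*(-4 + 4) = -2*0 = 0)
l(n) = -14/5 (l(n) = -7*⅖ = -14/5)
-7*6*(-7) - l(M) = -7*6*(-7) - 1*(-14/5) = -42*(-7) + 14/5 = 294 + 14/5 = 1484/5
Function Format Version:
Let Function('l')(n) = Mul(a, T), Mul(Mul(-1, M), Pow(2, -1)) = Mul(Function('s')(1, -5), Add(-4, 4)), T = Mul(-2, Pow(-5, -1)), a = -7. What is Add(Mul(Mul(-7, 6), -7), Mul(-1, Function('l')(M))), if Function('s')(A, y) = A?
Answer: Rational(1484, 5) ≈ 296.80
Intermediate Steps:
T = Rational(2, 5) (T = Mul(-2, Rational(-1, 5)) = Rational(2, 5) ≈ 0.40000)
M = 0 (M = Mul(-2, Mul(1, Add(-4, 4))) = Mul(-2, Mul(1, 0)) = Mul(-2, 0) = 0)
Function('l')(n) = Rational(-14, 5) (Function('l')(n) = Mul(-7, Rational(2, 5)) = Rational(-14, 5))
Add(Mul(Mul(-7, 6), -7), Mul(-1, Function('l')(M))) = Add(Mul(Mul(-7, 6), -7), Mul(-1, Rational(-14, 5))) = Add(Mul(-42, -7), Rational(14, 5)) = Add(294, Rational(14, 5)) = Rational(1484, 5)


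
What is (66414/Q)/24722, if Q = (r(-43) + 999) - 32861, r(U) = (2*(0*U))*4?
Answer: -33207/393846182 ≈ -8.4315e-5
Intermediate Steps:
r(U) = 0 (r(U) = (2*0)*4 = 0*4 = 0)
Q = -31862 (Q = (0 + 999) - 32861 = 999 - 32861 = -31862)
(66414/Q)/24722 = (66414/(-31862))/24722 = (66414*(-1/31862))*(1/24722) = -33207/15931*1/24722 = -33207/393846182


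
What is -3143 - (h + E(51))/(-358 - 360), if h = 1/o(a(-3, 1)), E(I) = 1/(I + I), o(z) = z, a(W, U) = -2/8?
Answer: -230181155/73236 ≈ -3143.0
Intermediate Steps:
a(W, U) = -¼ (a(W, U) = -2*⅛ = -¼)
E(I) = 1/(2*I)
h = -4 (h = 1/(-¼) = -4)
-3143 - (h + E(51))/(-358 - 360) = -3143 - (-4 + (½)/51)/(-358 - 360) = -3143 - (-4 + (½)*(1/51))/(-718) = -3143 - (-4 + 1/102)*(-1)/718 = -3143 - (-407)*(-1)/(102*718) = -3143 - 1*407/73236 = -3143 - 407/73236 = -230181155/73236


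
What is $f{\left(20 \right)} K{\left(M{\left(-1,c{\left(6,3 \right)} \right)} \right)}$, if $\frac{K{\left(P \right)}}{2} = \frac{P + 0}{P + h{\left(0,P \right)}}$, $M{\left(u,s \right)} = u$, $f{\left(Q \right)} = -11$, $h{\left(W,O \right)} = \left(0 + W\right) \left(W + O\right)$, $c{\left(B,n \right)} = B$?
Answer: $-22$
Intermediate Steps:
$h{\left(W,O \right)} = W \left(O + W\right)$
$K{\left(P \right)} = 2$ ($K{\left(P \right)} = 2 \frac{P + 0}{P + 0 \left(P + 0\right)} = 2 \frac{P}{P + 0 P} = 2 \frac{P}{P + 0} = 2 \frac{P}{P} = 2 \cdot 1 = 2$)
$f{\left(20 \right)} K{\left(M{\left(-1,c{\left(6,3 \right)} \right)} \right)} = \left(-11\right) 2 = -22$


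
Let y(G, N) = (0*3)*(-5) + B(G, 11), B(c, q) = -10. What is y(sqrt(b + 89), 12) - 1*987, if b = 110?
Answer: -997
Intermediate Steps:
y(G, N) = -10 (y(G, N) = (0*3)*(-5) - 10 = 0*(-5) - 10 = 0 - 10 = -10)
y(sqrt(b + 89), 12) - 1*987 = -10 - 1*987 = -10 - 987 = -997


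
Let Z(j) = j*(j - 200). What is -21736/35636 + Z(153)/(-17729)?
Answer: -32274767/157947661 ≈ -0.20434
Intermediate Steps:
Z(j) = j*(-200 + j)
-21736/35636 + Z(153)/(-17729) = -21736/35636 + (153*(-200 + 153))/(-17729) = -21736*1/35636 + (153*(-47))*(-1/17729) = -5434/8909 - 7191*(-1/17729) = -5434/8909 + 7191/17729 = -32274767/157947661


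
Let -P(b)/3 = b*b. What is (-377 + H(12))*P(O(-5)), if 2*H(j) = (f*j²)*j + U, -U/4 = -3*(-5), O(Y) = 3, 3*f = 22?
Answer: -160083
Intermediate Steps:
f = 22/3 (f = (⅓)*22 = 22/3 ≈ 7.3333)
P(b) = -3*b² (P(b) = -3*b*b = -3*b²)
U = -60 (U = -(-12)*(-5) = -4*15 = -60)
H(j) = -30 + 11*j³/3 (H(j) = ((22*j²/3)*j - 60)/2 = (22*j³/3 - 60)/2 = (-60 + 22*j³/3)/2 = -30 + 11*j³/3)
(-377 + H(12))*P(O(-5)) = (-377 + (-30 + (11/3)*12³))*(-3*3²) = (-377 + (-30 + (11/3)*1728))*(-3*9) = (-377 + (-30 + 6336))*(-27) = (-377 + 6306)*(-27) = 5929*(-27) = -160083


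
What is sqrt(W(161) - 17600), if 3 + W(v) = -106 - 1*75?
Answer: 6*I*sqrt(494) ≈ 133.36*I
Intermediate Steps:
W(v) = -184 (W(v) = -3 + (-106 - 1*75) = -3 + (-106 - 75) = -3 - 181 = -184)
sqrt(W(161) - 17600) = sqrt(-184 - 17600) = sqrt(-17784) = 6*I*sqrt(494)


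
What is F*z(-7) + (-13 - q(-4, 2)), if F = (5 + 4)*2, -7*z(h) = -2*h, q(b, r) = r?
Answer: -51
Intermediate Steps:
z(h) = 2*h/7 (z(h) = -(-2)*h/7 = 2*h/7)
F = 18 (F = 9*2 = 18)
F*z(-7) + (-13 - q(-4, 2)) = 18*((2/7)*(-7)) + (-13 - 1*2) = 18*(-2) + (-13 - 2) = -36 - 15 = -51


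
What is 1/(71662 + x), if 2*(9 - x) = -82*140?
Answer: 1/77411 ≈ 1.2918e-5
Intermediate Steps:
x = 5749 (x = 9 - (-41)*140 = 9 - ½*(-11480) = 9 + 5740 = 5749)
1/(71662 + x) = 1/(71662 + 5749) = 1/77411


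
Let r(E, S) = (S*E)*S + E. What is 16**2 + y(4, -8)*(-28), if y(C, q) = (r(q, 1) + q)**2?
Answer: -15872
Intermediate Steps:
r(E, S) = E + E*S**2 (r(E, S) = (E*S)*S + E = E*S**2 + E = E + E*S**2)
y(C, q) = 9*q**2 (y(C, q) = (q*(1 + 1**2) + q)**2 = (q*(1 + 1) + q)**2 = (q*2 + q)**2 = (2*q + q)**2 = (3*q)**2 = 9*q**2)
16**2 + y(4, -8)*(-28) = 16**2 + (9*(-8)**2)*(-28) = 256 + (9*64)*(-28) = 256 + 576*(-28) = 256 - 16128 = -15872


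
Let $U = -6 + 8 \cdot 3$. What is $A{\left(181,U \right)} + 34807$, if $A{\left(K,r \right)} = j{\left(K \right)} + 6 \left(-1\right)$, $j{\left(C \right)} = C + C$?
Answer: $35163$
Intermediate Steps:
$j{\left(C \right)} = 2 C$
$U = 18$ ($U = -6 + 24 = 18$)
$A{\left(K,r \right)} = -6 + 2 K$ ($A{\left(K,r \right)} = 2 K + 6 \left(-1\right) = 2 K - 6 = -6 + 2 K$)
$A{\left(181,U \right)} + 34807 = \left(-6 + 2 \cdot 181\right) + 34807 = \left(-6 + 362\right) + 34807 = 356 + 34807 = 35163$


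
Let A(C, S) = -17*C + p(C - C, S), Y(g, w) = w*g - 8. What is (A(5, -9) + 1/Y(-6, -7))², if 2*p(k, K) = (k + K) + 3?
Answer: 8946081/1156 ≈ 7738.8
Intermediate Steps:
p(k, K) = 3/2 + K/2 + k/2 (p(k, K) = ((k + K) + 3)/2 = ((K + k) + 3)/2 = (3 + K + k)/2 = 3/2 + K/2 + k/2)
Y(g, w) = -8 + g*w (Y(g, w) = g*w - 8 = -8 + g*w)
A(C, S) = 3/2 + S/2 - 17*C (A(C, S) = -17*C + (3/2 + S/2 + (C - C)/2) = -17*C + (3/2 + S/2 + (½)*0) = -17*C + (3/2 + S/2 + 0) = -17*C + (3/2 + S/2) = 3/2 + S/2 - 17*C)
(A(5, -9) + 1/Y(-6, -7))² = ((3/2 + (½)*(-9) - 17*5) + 1/(-8 - 6*(-7)))² = ((3/2 - 9/2 - 85) + 1/(-8 + 42))² = (-88 + 1/34)² = (-2991/34)² = 8946081/1156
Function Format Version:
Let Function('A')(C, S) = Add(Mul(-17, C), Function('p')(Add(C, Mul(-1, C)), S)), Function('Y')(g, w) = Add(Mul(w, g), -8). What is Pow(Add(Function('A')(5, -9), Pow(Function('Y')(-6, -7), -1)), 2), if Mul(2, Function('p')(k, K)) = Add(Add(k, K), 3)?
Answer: Rational(8946081, 1156) ≈ 7738.8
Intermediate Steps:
Function('p')(k, K) = Add(Rational(3, 2), Mul(Rational(1, 2), K), Mul(Rational(1, 2), k)) (Function('p')(k, K) = Mul(Rational(1, 2), Add(Add(k, K), 3)) = Mul(Rational(1, 2), Add(Add(K, k), 3)) = Mul(Rational(1, 2), Add(3, K, k)) = Add(Rational(3, 2), Mul(Rational(1, 2), K), Mul(Rational(1, 2), k)))
Function('Y')(g, w) = Add(-8, Mul(g, w)) (Function('Y')(g, w) = Add(Mul(g, w), -8) = Add(-8, Mul(g, w)))
Function('A')(C, S) = Add(Rational(3, 2), Mul(Rational(1, 2), S), Mul(-17, C)) (Function('A')(C, S) = Add(Mul(-17, C), Add(Rational(3, 2), Mul(Rational(1, 2), S), Mul(Rational(1, 2), Add(C, Mul(-1, C))))) = Add(Mul(-17, C), Add(Rational(3, 2), Mul(Rational(1, 2), S), Mul(Rational(1, 2), 0))) = Add(Mul(-17, C), Add(Rational(3, 2), Mul(Rational(1, 2), S), 0)) = Add(Mul(-17, C), Add(Rational(3, 2), Mul(Rational(1, 2), S))) = Add(Rational(3, 2), Mul(Rational(1, 2), S), Mul(-17, C)))
Pow(Add(Function('A')(5, -9), Pow(Function('Y')(-6, -7), -1)), 2) = Pow(Add(Add(Rational(3, 2), Mul(Rational(1, 2), -9), Mul(-17, 5)), Pow(Add(-8, Mul(-6, -7)), -1)), 2) = Pow(Add(Add(Rational(3, 2), Rational(-9, 2), -85), Pow(Add(-8, 42), -1)), 2) = Pow(Add(-88, Pow(34, -1)), 2) = Pow(Add(-88, Rational(1, 34)), 2) = Pow(Rational(-2991, 34), 2) = Rational(8946081, 1156)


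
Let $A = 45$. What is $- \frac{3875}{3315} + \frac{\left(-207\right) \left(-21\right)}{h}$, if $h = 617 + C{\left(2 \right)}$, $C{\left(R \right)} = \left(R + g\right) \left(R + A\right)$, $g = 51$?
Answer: $\frac{22541}{98124} \approx 0.22972$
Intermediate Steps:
$C{\left(R \right)} = \left(45 + R\right) \left(51 + R\right)$ ($C{\left(R \right)} = \left(R + 51\right) \left(R + 45\right) = \left(51 + R\right) \left(45 + R\right) = \left(45 + R\right) \left(51 + R\right)$)
$h = 3108$ ($h = 617 + \left(2295 + 2^{2} + 96 \cdot 2\right) = 617 + \left(2295 + 4 + 192\right) = 617 + 2491 = 3108$)
$- \frac{3875}{3315} + \frac{\left(-207\right) \left(-21\right)}{h} = - \frac{3875}{3315} + \frac{\left(-207\right) \left(-21\right)}{3108} = \left(-3875\right) \frac{1}{3315} + 4347 \cdot \frac{1}{3108} = - \frac{775}{663} + \frac{207}{148} = \frac{22541}{98124}$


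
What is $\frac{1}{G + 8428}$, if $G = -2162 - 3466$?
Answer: $\frac{1}{2800} \approx 0.00035714$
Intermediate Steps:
$G = -5628$ ($G = -2162 - 3466 = -5628$)
$\frac{1}{G + 8428} = \frac{1}{-5628 + 8428} = \frac{1}{2800}$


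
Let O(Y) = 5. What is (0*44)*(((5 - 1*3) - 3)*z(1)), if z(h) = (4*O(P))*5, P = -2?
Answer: 0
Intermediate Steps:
z(h) = 100 (z(h) = (4*5)*5 = 20*5 = 100)
(0*44)*(((5 - 1*3) - 3)*z(1)) = (0*44)*(((5 - 1*3) - 3)*100) = 0*(((5 - 3) - 3)*100) = 0*((2 - 3)*100) = 0*(-1*100) = 0*(-100) = 0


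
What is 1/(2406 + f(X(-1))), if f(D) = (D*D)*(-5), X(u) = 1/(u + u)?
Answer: 4/9619 ≈ 0.00041584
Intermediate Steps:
X(u) = 1/(2*u)
f(D) = -5*D**2 (f(D) = D**2*(-5) = -5*D**2)
1/(2406 + f(X(-1))) = 1/(2406 - 5*((1/2)/(-1))**2) = 1/(2406 - 5*((1/2)*(-1))**2) = 1/(2406 - 5*(-1/2)**2) = 1/(2406 - 5*1/4) = 1/(2406 - 5/4) = 1/(9619/4) = 4/9619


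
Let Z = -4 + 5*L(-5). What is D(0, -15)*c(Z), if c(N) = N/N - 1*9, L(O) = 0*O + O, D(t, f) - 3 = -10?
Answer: 56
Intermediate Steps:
D(t, f) = -7 (D(t, f) = 3 - 10 = -7)
L(O) = O (L(O) = 0 + O = O)
Z = -29 (Z = -4 + 5*(-5) = -4 - 25 = -29)
c(N) = -8 (c(N) = 1 - 9 = -8)
D(0, -15)*c(Z) = -7*(-8) = 56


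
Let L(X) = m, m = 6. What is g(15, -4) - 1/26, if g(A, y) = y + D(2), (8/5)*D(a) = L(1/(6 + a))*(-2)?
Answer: -150/13 ≈ -11.538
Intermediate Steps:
L(X) = 6
D(a) = -15/2 (D(a) = 5*(6*(-2))/8 = (5/8)*(-12) = -15/2)
g(A, y) = -15/2 + y (g(A, y) = y - 15/2 = -15/2 + y)
g(15, -4) - 1/26 = (-15/2 - 4) - 1/26 = -23/2 - 1*1/26 = -23/2 - 1/26 = -150/13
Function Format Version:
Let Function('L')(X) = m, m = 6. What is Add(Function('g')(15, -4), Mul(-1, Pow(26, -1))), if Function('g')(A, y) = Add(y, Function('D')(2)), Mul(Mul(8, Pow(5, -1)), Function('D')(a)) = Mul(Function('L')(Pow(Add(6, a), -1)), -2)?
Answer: Rational(-150, 13) ≈ -11.538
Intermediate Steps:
Function('L')(X) = 6
Function('D')(a) = Rational(-15, 2) (Function('D')(a) = Mul(Rational(5, 8), Mul(6, -2)) = Mul(Rational(5, 8), -12) = Rational(-15, 2))
Function('g')(A, y) = Add(Rational(-15, 2), y) (Function('g')(A, y) = Add(y, Rational(-15, 2)) = Add(Rational(-15, 2), y))
Add(Function('g')(15, -4), Mul(-1, Pow(26, -1))) = Add(Add(Rational(-15, 2), -4), Mul(-1, Pow(26, -1))) = Add(Rational(-23, 2), Mul(-1, Rational(1, 26))) = Add(Rational(-23, 2), Rational(-1, 26)) = Rational(-150, 13)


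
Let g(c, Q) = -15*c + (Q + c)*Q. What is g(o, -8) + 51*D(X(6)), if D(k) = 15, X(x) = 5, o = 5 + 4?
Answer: 622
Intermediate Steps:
o = 9
g(c, Q) = -15*c + Q*(Q + c)
g(o, -8) + 51*D(X(6)) = ((-8)**2 - 15*9 - 8*9) + 51*15 = (64 - 135 - 72) + 765 = -143 + 765 = 622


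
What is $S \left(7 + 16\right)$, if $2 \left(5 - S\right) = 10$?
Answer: $0$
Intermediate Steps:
$S = 0$ ($S = 5 - 5 = 0$)
$S \left(7 + 16\right) = 0 \left(7 + 16\right) = 0 \cdot 23 = 0$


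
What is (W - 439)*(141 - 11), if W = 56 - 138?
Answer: -67730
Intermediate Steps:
W = -82
(W - 439)*(141 - 11) = (-82 - 439)*(141 - 11) = -521*130 = -67730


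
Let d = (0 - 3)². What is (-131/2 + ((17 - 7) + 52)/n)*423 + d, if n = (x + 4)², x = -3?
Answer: -2943/2 ≈ -1471.5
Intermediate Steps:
d = 9 (d = (-3)² = 9)
n = 1 (n = (-3 + 4)² = 1² = 1)
(-131/2 + ((17 - 7) + 52)/n)*423 + d = (-131/2 + ((17 - 7) + 52)/1)*423 + 9 = (-131*½ + (10 + 52)*1)*423 + 9 = (-131/2 + 62*1)*423 + 9 = (-131/2 + 62)*423 + 9 = -7/2*423 + 9 = -2961/2 + 9 = -2943/2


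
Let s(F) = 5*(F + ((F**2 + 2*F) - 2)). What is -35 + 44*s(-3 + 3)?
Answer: -475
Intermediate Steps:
s(F) = -10 + 5*F**2 + 15*F (s(F) = 5*(F + (-2 + F**2 + 2*F)) = 5*(-2 + F**2 + 3*F) = -10 + 5*F**2 + 15*F)
-35 + 44*s(-3 + 3) = -35 + 44*(-10 + 5*(-3 + 3)**2 + 15*(-3 + 3)) = -35 + 44*(-10 + 5*0**2 + 15*0) = -35 + 44*(-10 + 5*0 + 0) = -35 + 44*(-10 + 0 + 0) = -35 + 44*(-10) = -35 - 440 = -475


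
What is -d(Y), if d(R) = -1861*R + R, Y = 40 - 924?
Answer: -1644240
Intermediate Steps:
Y = -884
d(R) = -1860*R
-d(Y) = -(-1860)*(-884) = -1*1644240 = -1644240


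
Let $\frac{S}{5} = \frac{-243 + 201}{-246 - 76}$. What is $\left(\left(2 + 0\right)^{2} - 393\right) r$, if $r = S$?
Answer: $- \frac{5835}{23} \approx -253.7$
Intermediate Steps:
$S = \frac{15}{23}$ ($S = 5 \frac{-243 + 201}{-246 - 76} = 5 \left(- \frac{42}{-322}\right) = 5 \left(\left(-42\right) \left(- \frac{1}{322}\right)\right) = 5 \cdot \frac{3}{23} = \frac{15}{23} \approx 0.65217$)
$r = \frac{15}{23} \approx 0.65217$
$\left(\left(2 + 0\right)^{2} - 393\right) r = \left(\left(2 + 0\right)^{2} - 393\right) \frac{15}{23} = \left(2^{2} - 393\right) \frac{15}{23} = \left(4 - 393\right) \frac{15}{23} = \left(-389\right) \frac{15}{23} = - \frac{5835}{23}$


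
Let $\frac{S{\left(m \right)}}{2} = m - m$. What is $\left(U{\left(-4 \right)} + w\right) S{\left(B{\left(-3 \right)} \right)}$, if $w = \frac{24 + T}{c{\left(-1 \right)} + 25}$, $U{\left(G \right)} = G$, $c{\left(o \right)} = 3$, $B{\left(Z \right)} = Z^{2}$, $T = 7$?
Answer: $0$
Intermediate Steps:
$S{\left(m \right)} = 0$ ($S{\left(m \right)} = 2 \left(m - m\right) = 2 \cdot 0 = 0$)
$w = \frac{31}{28}$ ($w = \frac{24 + 7}{3 + 25} = \frac{31}{28} \approx 1.1071$)
$\left(U{\left(-4 \right)} + w\right) S{\left(B{\left(-3 \right)} \right)} = \left(-4 + \frac{31}{28}\right) 0 = \left(- \frac{81}{28}\right) 0 = 0$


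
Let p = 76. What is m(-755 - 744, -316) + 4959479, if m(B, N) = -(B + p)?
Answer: 4960902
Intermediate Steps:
m(B, N) = -76 - B (m(B, N) = -(B + 76) = -(76 + B) = -76 - B)
m(-755 - 744, -316) + 4959479 = (-76 - (-755 - 744)) + 4959479 = (-76 - 1*(-1499)) + 4959479 = (-76 + 1499) + 4959479 = 1423 + 4959479 = 4960902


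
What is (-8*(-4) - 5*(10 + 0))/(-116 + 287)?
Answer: -2/19 ≈ -0.10526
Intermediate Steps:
(-8*(-4) - 5*(10 + 0))/(-116 + 287) = (32 - 5*10)/171 = (32 - 50)*(1/171) = -18*1/171 = -2/19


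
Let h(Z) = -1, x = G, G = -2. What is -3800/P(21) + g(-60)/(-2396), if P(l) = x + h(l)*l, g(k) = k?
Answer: 2276545/13777 ≈ 165.24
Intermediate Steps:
x = -2
P(l) = -2 - l
-3800/P(21) + g(-60)/(-2396) = -3800/(-2 - 1*21) - 60/(-2396) = -3800/(-2 - 21) - 60*(-1/2396) = -3800/(-23) + 15/599 = -3800*(-1/23) + 15/599 = 3800/23 + 15/599 = 2276545/13777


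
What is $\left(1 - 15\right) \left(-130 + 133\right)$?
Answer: $-42$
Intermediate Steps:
$\left(1 - 15\right) \left(-130 + 133\right) = \left(1 - 15\right) 3 = \left(-14\right) 3 = -42$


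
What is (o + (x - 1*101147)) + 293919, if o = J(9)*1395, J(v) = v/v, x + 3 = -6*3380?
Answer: 173884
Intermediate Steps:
x = -20283 (x = -3 - 6*3380 = -3 - 20280 = -20283)
J(v) = 1
o = 1395 (o = 1*1395 = 1395)
(o + (x - 1*101147)) + 293919 = (1395 + (-20283 - 1*101147)) + 293919 = (1395 + (-20283 - 101147)) + 293919 = (1395 - 121430) + 293919 = -120035 + 293919 = 173884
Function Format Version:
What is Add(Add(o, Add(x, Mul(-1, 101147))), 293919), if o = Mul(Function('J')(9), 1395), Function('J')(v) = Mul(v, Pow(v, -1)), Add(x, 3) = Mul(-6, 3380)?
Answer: 173884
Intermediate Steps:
x = -20283 (x = Add(-3, Mul(-6, 3380)) = Add(-3, -20280) = -20283)
Function('J')(v) = 1
o = 1395 (o = Mul(1, 1395) = 1395)
Add(Add(o, Add(x, Mul(-1, 101147))), 293919) = Add(Add(1395, Add(-20283, Mul(-1, 101147))), 293919) = Add(Add(1395, Add(-20283, -101147)), 293919) = Add(Add(1395, -121430), 293919) = Add(-120035, 293919) = 173884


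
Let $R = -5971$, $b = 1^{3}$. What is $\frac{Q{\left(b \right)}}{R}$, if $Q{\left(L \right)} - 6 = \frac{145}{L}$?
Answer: $- \frac{151}{5971} \approx -0.025289$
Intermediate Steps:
$b = 1$
$Q{\left(L \right)} = 6 + \frac{145}{L}$
$\frac{Q{\left(b \right)}}{R} = \frac{6 + \frac{145}{1}}{-5971} = \left(6 + 145 \cdot 1\right) \left(- \frac{1}{5971}\right) = \left(6 + 145\right) \left(- \frac{1}{5971}\right) = 151 \left(- \frac{1}{5971}\right) = - \frac{151}{5971}$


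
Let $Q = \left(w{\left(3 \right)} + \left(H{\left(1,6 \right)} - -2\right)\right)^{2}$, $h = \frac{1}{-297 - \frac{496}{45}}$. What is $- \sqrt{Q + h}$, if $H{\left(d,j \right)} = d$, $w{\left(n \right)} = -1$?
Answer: $- \frac{\sqrt{767885539}}{13861} \approx -1.9992$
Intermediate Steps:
$h = - \frac{45}{13861}$ ($h = \frac{1}{-297 - \frac{496}{45}} = \frac{1}{- \frac{13861}{45}} = - \frac{45}{13861} \approx -0.0032465$)
$Q = 4$ ($Q = \left(-1 + \left(1 - -2\right)\right)^{2} = \left(-1 + \left(1 + 2\right)\right)^{2} = \left(-1 + 3\right)^{2} = 2^{2} = 4$)
$- \sqrt{Q + h} = - \sqrt{4 - \frac{45}{13861}} = - \sqrt{\frac{55399}{13861}} = - \frac{\sqrt{767885539}}{13861}$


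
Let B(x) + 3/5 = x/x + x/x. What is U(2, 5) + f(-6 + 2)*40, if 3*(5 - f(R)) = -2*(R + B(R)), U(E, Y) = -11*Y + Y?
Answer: 242/3 ≈ 80.667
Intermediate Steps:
B(x) = 7/5 (B(x) = -3/5 + (x/x + x/x) = -3/5 + (1 + 1) = -3/5 + 2 = 7/5)
U(E, Y) = -10*Y
f(R) = 89/15 + 2*R/3 (f(R) = 5 - (-2)*(R + 7/5)/3 = 5 - (-2)*(7/5 + R)/3 = 5 - (-14/5 - 2*R)/3 = 5 + (14/15 + 2*R/3) = 89/15 + 2*R/3)
U(2, 5) + f(-6 + 2)*40 = -10*5 + (89/15 + 2*(-6 + 2)/3)*40 = -50 + (89/15 + (2/3)*(-4))*40 = -50 + (89/15 - 8/3)*40 = -50 + (49/15)*40 = -50 + 392/3 = 242/3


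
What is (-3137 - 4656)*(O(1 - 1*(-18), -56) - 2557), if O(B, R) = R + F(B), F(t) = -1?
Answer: 20370902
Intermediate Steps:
O(B, R) = -1 + R (O(B, R) = R - 1 = -1 + R)
(-3137 - 4656)*(O(1 - 1*(-18), -56) - 2557) = (-3137 - 4656)*((-1 - 56) - 2557) = -7793*(-57 - 2557) = -7793*(-2614) = 20370902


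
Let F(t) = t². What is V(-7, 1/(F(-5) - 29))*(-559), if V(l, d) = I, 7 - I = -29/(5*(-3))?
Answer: -42484/15 ≈ -2832.3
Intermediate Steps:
I = 76/15 (I = 7 - (-29)/(5*(-3)) = 7 - (-29)/(-15) = 7 - (-29)*(-1)/15 = 7 - 1*29/15 = 7 - 29/15 = 76/15 ≈ 5.0667)
V(l, d) = 76/15
V(-7, 1/(F(-5) - 29))*(-559) = (76/15)*(-559) = -42484/15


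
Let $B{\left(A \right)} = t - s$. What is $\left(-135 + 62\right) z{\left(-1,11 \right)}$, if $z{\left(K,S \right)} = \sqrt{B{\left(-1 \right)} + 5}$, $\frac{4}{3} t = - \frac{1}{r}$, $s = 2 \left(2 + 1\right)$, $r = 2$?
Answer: $- \frac{73 i \sqrt{22}}{4} \approx - 85.6 i$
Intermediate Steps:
$s = 6$ ($s = 2 \cdot 3 = 6$)
$t = - \frac{3}{8}$ ($t = \frac{3 \left(- \frac{1}{2}\right)}{4} = \frac{3 \left(\left(-1\right) \frac{1}{2}\right)}{4} = \frac{3}{4} \left(- \frac{1}{2}\right) = - \frac{3}{8} \approx -0.375$)
$B{\left(A \right)} = - \frac{51}{8}$ ($B{\left(A \right)} = - \frac{3}{8} - 6 = - \frac{51}{8}$)
$z{\left(K,S \right)} = \frac{i \sqrt{22}}{4}$ ($z{\left(K,S \right)} = \sqrt{- \frac{51}{8} + 5} = \sqrt{- \frac{11}{8}} = \frac{i \sqrt{22}}{4}$)
$\left(-135 + 62\right) z{\left(-1,11 \right)} = \left(-135 + 62\right) \frac{i \sqrt{22}}{4} = - 73 \frac{i \sqrt{22}}{4} = - \frac{73 i \sqrt{22}}{4}$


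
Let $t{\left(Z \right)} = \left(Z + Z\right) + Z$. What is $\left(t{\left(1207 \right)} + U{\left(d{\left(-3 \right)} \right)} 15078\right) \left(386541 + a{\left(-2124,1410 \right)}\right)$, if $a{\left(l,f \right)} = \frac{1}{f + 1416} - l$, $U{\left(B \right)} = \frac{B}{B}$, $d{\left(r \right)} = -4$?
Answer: $\frac{6846123324803}{942} \approx 7.2676 \cdot 10^{9}$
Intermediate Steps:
$U{\left(B \right)} = 1$
$t{\left(Z \right)} = 3 Z$ ($t{\left(Z \right)} = 2 Z + Z = 3 Z$)
$a{\left(l,f \right)} = \frac{1}{1416 + f} - l$
$\left(t{\left(1207 \right)} + U{\left(d{\left(-3 \right)} \right)} 15078\right) \left(386541 + a{\left(-2124,1410 \right)}\right) = \left(3 \cdot 1207 + 1 \cdot 15078\right) \left(386541 + \frac{1 - -3007584 - 1410 \left(-2124\right)}{1416 + 1410}\right) = \left(3621 + 15078\right) \left(386541 + \frac{1 + 3007584 + 2994840}{2826}\right) = 18699 \left(386541 + \frac{1}{2826} \cdot 6002425\right) = 18699 \left(386541 + \frac{6002425}{2826}\right) = 18699 \cdot \frac{1098367291}{2826} = \frac{6846123324803}{942}$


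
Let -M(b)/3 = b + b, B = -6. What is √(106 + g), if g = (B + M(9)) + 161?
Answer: 3*√23 ≈ 14.387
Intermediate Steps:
M(b) = -6*b (M(b) = -3*(b + b) = -6*b)
g = 101 (g = (-6 - 6*9) + 161 = (-6 - 54) + 161 = -60 + 161 = 101)
√(106 + g) = √(106 + 101) = √207 = 3*√23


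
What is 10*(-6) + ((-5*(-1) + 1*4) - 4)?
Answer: -55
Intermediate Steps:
10*(-6) + ((-5*(-1) + 1*4) - 4) = -60 + ((5 + 4) - 4) = -60 + (9 - 4) = -60 + 5 = -55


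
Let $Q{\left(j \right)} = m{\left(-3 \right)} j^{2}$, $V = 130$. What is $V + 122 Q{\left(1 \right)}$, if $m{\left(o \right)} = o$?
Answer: $-236$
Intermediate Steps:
$Q{\left(j \right)} = - 3 j^{2}$
$V + 122 Q{\left(1 \right)} = 130 + 122 \left(- 3 \cdot 1^{2}\right) = 130 + 122 \left(\left(-3\right) 1\right) = 130 + 122 \left(-3\right) = 130 - 366 = -236$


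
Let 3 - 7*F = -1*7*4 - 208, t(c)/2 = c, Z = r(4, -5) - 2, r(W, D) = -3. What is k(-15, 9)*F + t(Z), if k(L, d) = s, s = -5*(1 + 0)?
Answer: -1265/7 ≈ -180.71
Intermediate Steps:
s = -5 (s = -5*1 = -5)
Z = -5 (Z = -3 - 2 = -5)
k(L, d) = -5
t(c) = 2*c
F = 239/7 (F = 3/7 - (-1*7*4 - 208)/7 = 3/7 - (-7*4 - 208)/7 = 3/7 - (-28 - 208)/7 = 3/7 - ⅐*(-236) = 3/7 + 236/7 = 239/7 ≈ 34.143)
k(-15, 9)*F + t(Z) = -5*239/7 + 2*(-5) = -1195/7 - 10 = -1265/7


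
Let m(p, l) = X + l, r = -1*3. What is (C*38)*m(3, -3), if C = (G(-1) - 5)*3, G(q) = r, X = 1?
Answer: 1824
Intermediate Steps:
r = -3
G(q) = -3
m(p, l) = 1 + l
C = -24 (C = (-3 - 5)*3 = -8*3 = -24)
(C*38)*m(3, -3) = (-24*38)*(1 - 3) = -912*(-2) = 1824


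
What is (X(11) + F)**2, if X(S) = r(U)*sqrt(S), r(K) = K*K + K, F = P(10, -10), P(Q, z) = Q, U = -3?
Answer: 496 + 120*sqrt(11) ≈ 894.00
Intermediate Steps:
F = 10
r(K) = K + K**2 (r(K) = K**2 + K = K + K**2)
X(S) = 6*sqrt(S) (X(S) = (-3*(1 - 3))*sqrt(S) = (-3*(-2))*sqrt(S) = 6*sqrt(S))
(X(11) + F)**2 = (6*sqrt(11) + 10)**2 = (10 + 6*sqrt(11))**2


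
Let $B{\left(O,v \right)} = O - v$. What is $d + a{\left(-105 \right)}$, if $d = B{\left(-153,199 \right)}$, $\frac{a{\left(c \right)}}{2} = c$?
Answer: $-562$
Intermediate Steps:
$a{\left(c \right)} = 2 c$
$d = -352$ ($d = -153 - 199 = -352$)
$d + a{\left(-105 \right)} = -352 + 2 \left(-105\right) = -352 - 210 = -562$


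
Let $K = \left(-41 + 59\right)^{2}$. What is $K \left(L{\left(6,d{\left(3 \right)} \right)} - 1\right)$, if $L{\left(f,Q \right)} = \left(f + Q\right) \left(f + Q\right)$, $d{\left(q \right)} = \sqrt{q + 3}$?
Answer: $13284 + 3888 \sqrt{6} \approx 22808.0$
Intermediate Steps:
$d{\left(q \right)} = \sqrt{3 + q}$
$L{\left(f,Q \right)} = \left(Q + f\right)^{2}$ ($L{\left(f,Q \right)} = \left(Q + f\right) \left(Q + f\right) = \left(Q + f\right)^{2}$)
$K = 324$ ($K = 18^{2} = 324$)
$K \left(L{\left(6,d{\left(3 \right)} \right)} - 1\right) = 324 \left(\left(\sqrt{3 + 3} + 6\right)^{2} - 1\right) = 324 \left(\left(\sqrt{6} + 6\right)^{2} - 1\right) = 324 \left(\left(6 + \sqrt{6}\right)^{2} - 1\right) = 324 \left(-1 + \left(6 + \sqrt{6}\right)^{2}\right) = -324 + 324 \left(6 + \sqrt{6}\right)^{2}$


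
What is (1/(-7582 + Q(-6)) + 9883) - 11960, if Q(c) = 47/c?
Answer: -94584509/45539 ≈ -2077.0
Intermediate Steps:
(1/(-7582 + Q(-6)) + 9883) - 11960 = (1/(-7582 + 47/(-6)) + 9883) - 11960 = (1/(-7582 + 47*(-⅙)) + 9883) - 11960 = (1/(-7582 - 47/6) + 9883) - 11960 = (1/(-45539/6) + 9883) - 11960 = (-6/45539 + 9883) - 11960 = 450061931/45539 - 11960 = -94584509/45539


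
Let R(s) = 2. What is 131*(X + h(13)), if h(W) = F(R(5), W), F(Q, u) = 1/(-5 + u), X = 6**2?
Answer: 37859/8 ≈ 4732.4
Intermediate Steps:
X = 36
h(W) = 1/(-5 + W)
131*(X + h(13)) = 131*(36 + 1/(-5 + 13)) = 131*(36 + 1/8) = 131*(289/8) = 37859/8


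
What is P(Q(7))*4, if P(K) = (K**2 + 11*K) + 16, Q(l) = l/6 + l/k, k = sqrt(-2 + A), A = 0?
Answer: 205/9 - 560*I*sqrt(2)/3 ≈ 22.778 - 263.99*I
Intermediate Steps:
k = I*sqrt(2) (k = sqrt(-2 + 0) = sqrt(-2) = I*sqrt(2) ≈ 1.4142*I)
Q(l) = l/6 - I*l*sqrt(2)/2 (Q(l) = l/6 + l/((I*sqrt(2))) = l*(1/6) + l*(-I*sqrt(2)/2) = l/6 - I*l*sqrt(2)/2)
P(K) = 16 + K**2 + 11*K
P(Q(7))*4 = (16 + ((1/6)*7*(1 - 3*I*sqrt(2)))**2 + 11*((1/6)*7*(1 - 3*I*sqrt(2))))*4 = (16 + (7/6 - 7*I*sqrt(2)/2)**2 + 11*(7/6 - 7*I*sqrt(2)/2))*4 = (16 + (7/6 - 7*I*sqrt(2)/2)**2 + (77/6 - 77*I*sqrt(2)/2))*4 = (173/6 + (7/6 - 7*I*sqrt(2)/2)**2 - 77*I*sqrt(2)/2)*4 = 346/3 + 4*(7/6 - 7*I*sqrt(2)/2)**2 - 154*I*sqrt(2)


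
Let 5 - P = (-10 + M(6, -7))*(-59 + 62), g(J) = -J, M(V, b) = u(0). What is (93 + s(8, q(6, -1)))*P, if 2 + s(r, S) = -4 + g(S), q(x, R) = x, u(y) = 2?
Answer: 2349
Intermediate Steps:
M(V, b) = 2
P = 29 (P = 5 - (-10 + 2)*(-59 + 62) = 5 - (-8)*3 = 5 - 1*(-24) = 5 + 24 = 29)
s(r, S) = -6 - S (s(r, S) = -2 + (-4 - S) = -6 - S)
(93 + s(8, q(6, -1)))*P = (93 + (-6 - 1*6))*29 = (93 + (-6 - 6))*29 = (93 - 12)*29 = 81*29 = 2349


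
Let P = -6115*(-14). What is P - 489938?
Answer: -404328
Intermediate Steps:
P = 85610
P - 489938 = 85610 - 489938 = -404328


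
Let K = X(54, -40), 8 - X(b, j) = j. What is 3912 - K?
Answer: 3864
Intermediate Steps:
X(b, j) = 8 - j
K = 48 (K = 8 - 1*(-40) = 8 + 40 = 48)
3912 - K = 3912 - 1*48 = 3912 - 48 = 3864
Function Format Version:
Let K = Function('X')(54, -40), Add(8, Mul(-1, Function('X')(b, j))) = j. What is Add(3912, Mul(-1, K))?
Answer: 3864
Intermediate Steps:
Function('X')(b, j) = Add(8, Mul(-1, j))
K = 48 (K = Add(8, Mul(-1, -40)) = Add(8, 40) = 48)
Add(3912, Mul(-1, K)) = Add(3912, Mul(-1, 48)) = Add(3912, -48) = 3864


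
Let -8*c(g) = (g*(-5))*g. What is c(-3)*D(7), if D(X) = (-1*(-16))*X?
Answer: 630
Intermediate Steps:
D(X) = 16*X
c(g) = 5*g**2/8 (c(g) = -g*(-5)*g/8 = -(-5*g)*g/8 = -(-5)*g**2/8 = 5*g**2/8)
c(-3)*D(7) = ((5/8)*(-3)**2)*(16*7) = ((5/8)*9)*112 = (45/8)*112 = 630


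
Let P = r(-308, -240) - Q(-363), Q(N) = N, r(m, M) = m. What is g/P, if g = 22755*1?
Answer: 4551/11 ≈ 413.73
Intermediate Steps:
g = 22755
P = 55 (P = -308 - 1*(-363) = -308 + 363 = 55)
g/P = 22755/55 = 22755*(1/55) = 4551/11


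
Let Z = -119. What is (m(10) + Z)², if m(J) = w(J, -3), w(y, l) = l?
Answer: 14884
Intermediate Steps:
m(J) = -3
(m(10) + Z)² = (-3 - 119)² = (-122)² = 14884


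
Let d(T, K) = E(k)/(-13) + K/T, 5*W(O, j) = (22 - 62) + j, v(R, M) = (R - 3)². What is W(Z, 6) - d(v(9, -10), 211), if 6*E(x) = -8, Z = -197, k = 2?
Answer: -29867/2340 ≈ -12.764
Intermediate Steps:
E(x) = -4/3 (E(x) = (⅙)*(-8) = -4/3)
v(R, M) = (-3 + R)²
W(O, j) = -8 + j/5 (W(O, j) = ((22 - 62) + j)/5 = (-40 + j)/5 = -8 + j/5)
d(T, K) = 4/39 + K/T (d(T, K) = -4/3/(-13) + K/T = -4/3*(-1/13) + K/T = 4/39 + K/T)
W(Z, 6) - d(v(9, -10), 211) = (-8 + (⅕)*6) - (4/39 + 211/((-3 + 9)²)) = (-8 + 6/5) - (4/39 + 211/(6²)) = -34/5 - (4/39 + 211/36) = -34/5 - 1*2791/468 = -34/5 - 2791/468 = -29867/2340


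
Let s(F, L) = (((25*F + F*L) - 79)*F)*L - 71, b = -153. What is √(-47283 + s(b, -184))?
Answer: √682582342 ≈ 26126.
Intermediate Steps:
s(F, L) = -71 + F*L*(-79 + 25*F + F*L) (s(F, L) = ((-79 + 25*F + F*L)*F)*L - 71 = (F*(-79 + 25*F + F*L))*L - 71 = F*L*(-79 + 25*F + F*L) - 71 = -71 + F*L*(-79 + 25*F + F*L))
√(-47283 + s(b, -184)) = √(-47283 + (-71 + (-153)²*(-184)² - 79*(-153)*(-184) + 25*(-184)*(-153)²)) = √(-47283 + (-71 + 23409*33856 - 2224008 + 25*(-184)*23409)) = √(-47283 + (-71 + 792535104 - 2224008 - 107681400)) = √(-47283 + 682629625) = √682582342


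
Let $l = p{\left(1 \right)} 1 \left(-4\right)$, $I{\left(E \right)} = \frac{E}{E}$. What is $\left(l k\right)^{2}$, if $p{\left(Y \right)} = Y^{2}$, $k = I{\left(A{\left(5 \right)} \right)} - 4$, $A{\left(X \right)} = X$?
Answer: $144$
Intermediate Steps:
$I{\left(E \right)} = 1$
$k = -3$ ($k = 1 - 4 = -3$)
$l = -4$ ($l = 1^{2} \cdot 1 \left(-4\right) = 1 \cdot 1 \left(-4\right) = 1 \left(-4\right) = -4$)
$\left(l k\right)^{2} = \left(\left(-4\right) \left(-3\right)\right)^{2} = 12^{2} = 144$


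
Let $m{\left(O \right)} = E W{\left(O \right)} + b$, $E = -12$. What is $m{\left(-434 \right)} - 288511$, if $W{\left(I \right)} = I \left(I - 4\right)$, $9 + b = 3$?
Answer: $-2569621$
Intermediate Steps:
$b = -6$ ($b = -9 + 3 = -6$)
$W{\left(I \right)} = I \left(-4 + I\right)$
$m{\left(O \right)} = -6 - 12 O \left(-4 + O\right)$ ($m{\left(O \right)} = - 12 O \left(-4 + O\right) - 6 = -6 - 12 O \left(-4 + O\right)$)
$m{\left(-434 \right)} - 288511 = \left(-6 - 12 \left(-434\right)^{2} + 48 \left(-434\right)\right) - 288511 = \left(-6 - 2260272 - 20832\right) - 288511 = -2281110 - 288511 = -2569621$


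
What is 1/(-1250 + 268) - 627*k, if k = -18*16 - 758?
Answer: 644036843/982 ≈ 6.5584e+5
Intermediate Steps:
k = -1046 (k = -288 - 758 = -1046)
1/(-1250 + 268) - 627*k = 1/(-1250 + 268) - 627*(-1046) = 1/(-982) + 655842 = -1/982 + 655842 = 644036843/982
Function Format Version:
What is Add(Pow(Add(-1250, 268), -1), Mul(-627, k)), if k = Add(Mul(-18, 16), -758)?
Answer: Rational(644036843, 982) ≈ 6.5584e+5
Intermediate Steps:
k = -1046 (k = Add(-288, -758) = -1046)
Add(Pow(Add(-1250, 268), -1), Mul(-627, k)) = Add(Pow(Add(-1250, 268), -1), Mul(-627, -1046)) = Add(Pow(-982, -1), 655842) = Add(Rational(-1, 982), 655842) = Rational(644036843, 982)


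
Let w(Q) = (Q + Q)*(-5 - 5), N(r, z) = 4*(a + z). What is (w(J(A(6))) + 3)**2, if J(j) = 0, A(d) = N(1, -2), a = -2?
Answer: 9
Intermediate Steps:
N(r, z) = -8 + 4*z (N(r, z) = 4*(-2 + z) = -8 + 4*z)
A(d) = -16 (A(d) = -8 + 4*(-2) = -8 - 8 = -16)
w(Q) = -20*Q (w(Q) = (2*Q)*(-10) = -20*Q)
(w(J(A(6))) + 3)**2 = (-20*0 + 3)**2 = (0 + 3)**2 = 3**2 = 9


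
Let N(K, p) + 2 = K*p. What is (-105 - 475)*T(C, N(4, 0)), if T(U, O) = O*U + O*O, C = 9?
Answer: 8120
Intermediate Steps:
N(K, p) = -2 + K*p
T(U, O) = O**2 + O*U (T(U, O) = O*U + O**2 = O**2 + O*U)
(-105 - 475)*T(C, N(4, 0)) = (-105 - 475)*((-2 + 4*0)*((-2 + 4*0) + 9)) = -580*(-2 + 0)*((-2 + 0) + 9) = -(-1160)*(-2 + 9) = -(-1160)*7 = -580*(-14) = 8120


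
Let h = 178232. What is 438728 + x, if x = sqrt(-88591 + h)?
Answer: 438728 + sqrt(89641) ≈ 4.3903e+5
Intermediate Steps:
x = sqrt(89641) (x = sqrt(-88591 + 178232) = sqrt(89641) ≈ 299.40)
438728 + x = 438728 + sqrt(89641)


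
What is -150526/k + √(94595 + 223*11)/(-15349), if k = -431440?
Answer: 75263/215720 - 2*√24262/15349 ≈ 0.32860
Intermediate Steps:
-150526/k + √(94595 + 223*11)/(-15349) = -150526/(-431440) + √(94595 + 223*11)/(-15349) = -150526*(-1/431440) + √(94595 + 2453)*(-1/15349) = 75263/215720 + √97048*(-1/15349) = 75263/215720 + (2*√24262)*(-1/15349) = 75263/215720 - 2*√24262/15349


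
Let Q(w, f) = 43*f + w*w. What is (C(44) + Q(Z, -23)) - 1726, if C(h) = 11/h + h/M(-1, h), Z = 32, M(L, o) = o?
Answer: -6759/4 ≈ -1689.8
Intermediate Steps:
Q(w, f) = w² + 43*f (Q(w, f) = 43*f + w² = w² + 43*f)
C(h) = 1 + 11/h (C(h) = 11/h + h/h = 11/h + 1 = 1 + 11/h)
(C(44) + Q(Z, -23)) - 1726 = ((11 + 44)/44 + (32² + 43*(-23))) - 1726 = ((1/44)*55 + (1024 - 989)) - 1726 = (5/4 + 35) - 1726 = 145/4 - 1726 = -6759/4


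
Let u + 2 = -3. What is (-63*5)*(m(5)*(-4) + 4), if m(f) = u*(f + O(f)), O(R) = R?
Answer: -64260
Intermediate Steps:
u = -5 (u = -2 - 3 = -5)
m(f) = -10*f (m(f) = -5*(f + f) = -10*f)
(-63*5)*(m(5)*(-4) + 4) = (-63*5)*(-10*5*(-4) + 4) = -315*(-50*(-4) + 4) = -315*(200 + 4) = -315*204 = -64260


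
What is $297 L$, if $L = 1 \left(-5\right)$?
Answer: $-1485$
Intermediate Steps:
$L = -5$
$297 L = 297 \left(-5\right) = -1485$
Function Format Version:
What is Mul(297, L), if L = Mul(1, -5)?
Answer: -1485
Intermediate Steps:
L = -5
Mul(297, L) = Mul(297, -5) = -1485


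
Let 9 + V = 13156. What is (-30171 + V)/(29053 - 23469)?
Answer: -1064/349 ≈ -3.0487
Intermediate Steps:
V = 13147 (V = -9 + 13156 = 13147)
(-30171 + V)/(29053 - 23469) = (-30171 + 13147)/(29053 - 23469) = -17024/5584 = -17024*1/5584 = -1064/349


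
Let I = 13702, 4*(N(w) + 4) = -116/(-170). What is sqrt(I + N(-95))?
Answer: sqrt(395877130)/170 ≈ 117.04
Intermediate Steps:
N(w) = -651/170 (N(w) = -4 + (-116/(-170))/4 = -4 + (-116*(-1/170))/4 = -4 + (1/4)*(58/85) = -4 + 29/170 = -651/170)
sqrt(I + N(-95)) = sqrt(13702 - 651/170) = sqrt(2328689/170) = sqrt(395877130)/170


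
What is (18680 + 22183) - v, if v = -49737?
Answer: 90600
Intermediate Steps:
(18680 + 22183) - v = (18680 + 22183) - 1*(-49737) = 40863 + 49737 = 90600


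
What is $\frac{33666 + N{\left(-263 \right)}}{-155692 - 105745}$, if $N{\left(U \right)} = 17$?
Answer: $- \frac{33683}{261437} \approx -0.12884$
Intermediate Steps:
$\frac{33666 + N{\left(-263 \right)}}{-155692 - 105745} = \frac{33666 + 17}{-155692 - 105745} = \frac{33683}{-261437} = 33683 \left(- \frac{1}{261437}\right) = - \frac{33683}{261437}$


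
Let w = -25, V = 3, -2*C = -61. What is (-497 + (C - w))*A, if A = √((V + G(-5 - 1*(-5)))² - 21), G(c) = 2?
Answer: -883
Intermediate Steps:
C = 61/2 (C = -½*(-61) = 61/2 ≈ 30.500)
A = 2 (A = √((3 + 2)² - 21) = √(5² - 21) = √(25 - 21) = √4 = 2)
(-497 + (C - w))*A = (-497 + (61/2 - 1*(-25)))*2 = (-497 + (61/2 + 25))*2 = (-497 + 111/2)*2 = -883/2*2 = -883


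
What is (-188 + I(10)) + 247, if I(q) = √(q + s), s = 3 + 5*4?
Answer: 59 + √33 ≈ 64.745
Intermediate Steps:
s = 23 (s = 3 + 20 = 23)
I(q) = √(23 + q) (I(q) = √(q + 23) = √(23 + q))
(-188 + I(10)) + 247 = (-188 + √(23 + 10)) + 247 = (-188 + √33) + 247 = 59 + √33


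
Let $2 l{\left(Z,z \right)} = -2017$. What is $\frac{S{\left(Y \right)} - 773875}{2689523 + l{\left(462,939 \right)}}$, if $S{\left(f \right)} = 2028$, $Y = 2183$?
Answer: $- \frac{1543694}{5377029} \approx -0.28709$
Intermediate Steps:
$l{\left(Z,z \right)} = - \frac{2017}{2}$ ($l{\left(Z,z \right)} = \frac{1}{2} \left(-2017\right) = - \frac{2017}{2}$)
$\frac{S{\left(Y \right)} - 773875}{2689523 + l{\left(462,939 \right)}} = \frac{2028 - 773875}{2689523 - \frac{2017}{2}} = - \frac{771847}{\frac{5377029}{2}} = \left(-771847\right) \frac{2}{5377029} = - \frac{1543694}{5377029}$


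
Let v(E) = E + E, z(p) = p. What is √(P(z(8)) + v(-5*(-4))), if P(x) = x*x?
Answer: 2*√26 ≈ 10.198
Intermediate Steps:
v(E) = 2*E
P(x) = x²
√(P(z(8)) + v(-5*(-4))) = √(8² + 2*(-5*(-4))) = √(64 + 2*20) = √(64 + 40) = √104 = 2*√26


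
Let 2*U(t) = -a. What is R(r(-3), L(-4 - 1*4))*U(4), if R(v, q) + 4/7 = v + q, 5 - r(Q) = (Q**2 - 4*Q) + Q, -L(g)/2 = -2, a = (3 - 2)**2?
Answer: 67/14 ≈ 4.7857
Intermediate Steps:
a = 1 (a = 1**2 = 1)
L(g) = 4 (L(g) = -2*(-2) = 4)
r(Q) = 5 - Q**2 + 3*Q (r(Q) = 5 - ((Q**2 - 4*Q) + Q) = 5 - (Q**2 - 3*Q) = 5 + (-Q**2 + 3*Q) = 5 - Q**2 + 3*Q)
R(v, q) = -4/7 + q + v (R(v, q) = -4/7 + (v + q) = -4/7 + (q + v) = -4/7 + q + v)
U(t) = -1/2 (U(t) = (-1*1)/2 = (1/2)*(-1) = -1/2)
R(r(-3), L(-4 - 1*4))*U(4) = (-4/7 + 4 + (5 - 1*(-3)**2 + 3*(-3)))*(-1/2) = (-4/7 + 4 + (5 - 1*9 - 9))*(-1/2) = (-4/7 + 4 + (5 - 9 - 9))*(-1/2) = (-4/7 + 4 - 13)*(-1/2) = -67/7*(-1/2) = 67/14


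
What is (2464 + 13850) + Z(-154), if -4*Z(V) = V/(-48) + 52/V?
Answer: 120587783/7392 ≈ 16313.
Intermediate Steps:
Z(V) = -13/V + V/192 (Z(V) = -(V/(-48) + 52/V)/4 = -(V*(-1/48) + 52/V)/4 = -(-V/48 + 52/V)/4 = -(52/V - V/48)/4 = -13/V + V/192)
(2464 + 13850) + Z(-154) = (2464 + 13850) + (-13/(-154) + (1/192)*(-154)) = 16314 + (-13*(-1/154) - 77/96) = 16314 + (13/154 - 77/96) = 16314 - 5305/7392 = 120587783/7392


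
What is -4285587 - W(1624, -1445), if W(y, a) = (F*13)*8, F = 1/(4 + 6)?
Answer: -21427987/5 ≈ -4.2856e+6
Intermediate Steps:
F = ⅒ (F = 1/10 = ⅒ ≈ 0.10000)
W(y, a) = 52/5 (W(y, a) = ((⅒)*13)*8 = (13/10)*8 = 52/5)
-4285587 - W(1624, -1445) = -4285587 - 1*52/5 = -4285587 - 52/5 = -21427987/5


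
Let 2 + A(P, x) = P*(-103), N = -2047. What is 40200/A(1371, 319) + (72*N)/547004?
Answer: -2140119618/3862258493 ≈ -0.55411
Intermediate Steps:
A(P, x) = -2 - 103*P (A(P, x) = -2 + P*(-103) = -2 - 103*P)
40200/A(1371, 319) + (72*N)/547004 = 40200/(-2 - 103*1371) + (72*(-2047))/547004 = 40200/(-2 - 141213) - 147384*1/547004 = 40200/(-141215) - 36846/136751 = 40200*(-1/141215) - 36846/136751 = -8040/28243 - 36846/136751 = -2140119618/3862258493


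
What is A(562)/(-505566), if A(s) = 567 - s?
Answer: -5/505566 ≈ -9.8899e-6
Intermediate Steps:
A(562)/(-505566) = (567 - 1*562)/(-505566) = (567 - 562)*(-1/505566) = 5*(-1/505566) = -5/505566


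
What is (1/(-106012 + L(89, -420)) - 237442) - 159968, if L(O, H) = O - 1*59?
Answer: -42118306621/105982 ≈ -3.9741e+5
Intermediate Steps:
L(O, H) = -59 + O (L(O, H) = O - 59 = -59 + O)
(1/(-106012 + L(89, -420)) - 237442) - 159968 = (1/(-106012 + (-59 + 89)) - 237442) - 159968 = (1/(-106012 + 30) - 237442) - 159968 = (1/(-105982) - 237442) - 159968 = (-1/105982 - 237442) - 159968 = -25164578045/105982 - 159968 = -42118306621/105982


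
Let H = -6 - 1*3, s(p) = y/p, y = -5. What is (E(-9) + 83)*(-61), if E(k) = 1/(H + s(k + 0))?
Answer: -384239/76 ≈ -5055.8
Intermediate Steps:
s(p) = -5/p
H = -9 (H = -6 - 3 = -9)
E(k) = 1/(-9 - 5/k) (E(k) = 1/(-9 - 5/(k + 0)) = 1/(-9 - 5/k))
(E(-9) + 83)*(-61) = (-1*(-9)/(5 + 9*(-9)) + 83)*(-61) = (-1*(-9)/(5 - 81) + 83)*(-61) = (-1*(-9)/(-76) + 83)*(-61) = (-1*(-9)*(-1/76) + 83)*(-61) = (-9/76 + 83)*(-61) = (6299/76)*(-61) = -384239/76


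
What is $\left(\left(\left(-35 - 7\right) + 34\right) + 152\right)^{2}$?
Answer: $20736$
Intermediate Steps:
$\left(\left(\left(-35 - 7\right) + 34\right) + 152\right)^{2} = \left(\left(-42 + 34\right) + 152\right)^{2} = \left(-8 + 152\right)^{2} = 144^{2} = 20736$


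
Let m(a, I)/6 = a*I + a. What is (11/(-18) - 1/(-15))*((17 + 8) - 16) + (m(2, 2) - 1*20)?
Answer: 111/10 ≈ 11.100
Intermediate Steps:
m(a, I) = 6*a + 6*I*a (m(a, I) = 6*(a*I + a) = 6*(I*a + a) = 6*(a + I*a) = 6*a + 6*I*a)
(11/(-18) - 1/(-15))*((17 + 8) - 16) + (m(2, 2) - 1*20) = (11/(-18) - 1/(-15))*((17 + 8) - 16) + (6*2*(1 + 2) - 1*20) = (11*(-1/18) - 1*(-1/15))*(25 - 16) + (6*2*3 - 20) = (-11/18 + 1/15)*9 + (36 - 20) = -49/90*9 + 16 = -49/10 + 16 = 111/10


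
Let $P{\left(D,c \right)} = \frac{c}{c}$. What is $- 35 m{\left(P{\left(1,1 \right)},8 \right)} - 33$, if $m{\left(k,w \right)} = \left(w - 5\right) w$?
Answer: $-873$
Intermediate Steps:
$P{\left(D,c \right)} = 1$
$m{\left(k,w \right)} = w \left(-5 + w\right)$ ($m{\left(k,w \right)} = \left(-5 + w\right) w = w \left(-5 + w\right)$)
$- 35 m{\left(P{\left(1,1 \right)},8 \right)} - 33 = - 35 \cdot 8 \left(-5 + 8\right) - 33 = - 35 \cdot 8 \cdot 3 - 33 = \left(-35\right) 24 - 33 = -840 - 33 = -873$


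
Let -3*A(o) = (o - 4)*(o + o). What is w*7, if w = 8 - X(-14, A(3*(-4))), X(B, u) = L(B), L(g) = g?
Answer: 154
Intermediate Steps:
A(o) = -2*o*(-4 + o)/3 (A(o) = -(o - 4)*(o + o)/3 = -(-4 + o)*2*o/3 = -2*o*(-4 + o)/3)
X(B, u) = B
w = 22 (w = 8 - 1*(-14) = 8 + 14 = 22)
w*7 = 22*7 = 154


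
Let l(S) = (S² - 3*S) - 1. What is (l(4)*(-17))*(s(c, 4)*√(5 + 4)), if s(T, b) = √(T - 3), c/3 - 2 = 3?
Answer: -306*√3 ≈ -530.01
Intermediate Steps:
c = 15 (c = 6 + 3*3 = 6 + 9 = 15)
s(T, b) = √(-3 + T)
l(S) = -1 + S² - 3*S
(l(4)*(-17))*(s(c, 4)*√(5 + 4)) = ((-1 + 4² - 3*4)*(-17))*(√(-3 + 15)*√(5 + 4)) = ((-1 + 16 - 12)*(-17))*(√12*√9) = (3*(-17))*((2*√3)*3) = -306*√3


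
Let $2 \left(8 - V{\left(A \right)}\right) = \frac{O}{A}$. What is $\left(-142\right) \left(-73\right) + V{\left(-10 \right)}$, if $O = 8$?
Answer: $\frac{51872}{5} \approx 10374.0$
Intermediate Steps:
$V{\left(A \right)} = 8 - \frac{4}{A}$ ($V{\left(A \right)} = 8 - \frac{8 \frac{1}{A}}{2} = 8 - \frac{4}{A}$)
$\left(-142\right) \left(-73\right) + V{\left(-10 \right)} = \left(-142\right) \left(-73\right) + \left(8 - \frac{4}{-10}\right) = 10366 + \left(8 - - \frac{2}{5}\right) = 10366 + \left(8 + \frac{2}{5}\right) = 10366 + \frac{42}{5} = \frac{51872}{5}$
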